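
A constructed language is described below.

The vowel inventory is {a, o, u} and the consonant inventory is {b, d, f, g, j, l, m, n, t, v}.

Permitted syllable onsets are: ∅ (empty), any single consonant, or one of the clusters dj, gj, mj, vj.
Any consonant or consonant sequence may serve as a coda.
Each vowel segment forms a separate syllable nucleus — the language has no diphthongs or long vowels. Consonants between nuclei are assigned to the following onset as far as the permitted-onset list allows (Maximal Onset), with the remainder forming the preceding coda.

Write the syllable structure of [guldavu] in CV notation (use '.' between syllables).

CVC.CV.CV

The vowels are u, a, u — 3 nuclei, so 3 syllables.
/u…a/ gap (V1→V2): /ld/ — longest licit onset from the right is /d/, leaving /l/ as coda.
/a…u/ gap (V2→V3): /v/ → onset of the next syllable (single consonants are always licit onsets).
So the parse is gul.da.vu.
Mapping each syllable to C/V: /gul/ → CVC, /da/ → CV, /vu/ → CV.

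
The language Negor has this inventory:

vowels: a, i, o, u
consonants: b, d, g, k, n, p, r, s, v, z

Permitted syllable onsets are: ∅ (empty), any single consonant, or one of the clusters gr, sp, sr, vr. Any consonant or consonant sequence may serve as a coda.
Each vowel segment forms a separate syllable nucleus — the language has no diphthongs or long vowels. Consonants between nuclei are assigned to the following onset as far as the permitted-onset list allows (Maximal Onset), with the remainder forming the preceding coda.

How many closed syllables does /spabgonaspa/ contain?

Vowels present: a, o, a, a; each is a nucleus, giving 4 syllables.
Between /a/ (V1) and /o/ (V2): /bg/; trying suffixes from longest down, /g/ is the first permitted one, so coda /b/ | onset /g/.
Between /o/ (V2) and /a/ (V3): /n/ → onset of the next syllable (single consonants are always licit onsets).
Between /a/ (V3) and /a/ (V4): cluster /sp/ — /sp/ is itself a permitted onset, so the whole cluster goes right; preceding coda = ∅.
So the parse is spab.go.na.spa.
Classifying each syllable: /spab/ (closed), /go/ (open), /na/ (open), /spa/ (open).
Closed syllables: 1.

1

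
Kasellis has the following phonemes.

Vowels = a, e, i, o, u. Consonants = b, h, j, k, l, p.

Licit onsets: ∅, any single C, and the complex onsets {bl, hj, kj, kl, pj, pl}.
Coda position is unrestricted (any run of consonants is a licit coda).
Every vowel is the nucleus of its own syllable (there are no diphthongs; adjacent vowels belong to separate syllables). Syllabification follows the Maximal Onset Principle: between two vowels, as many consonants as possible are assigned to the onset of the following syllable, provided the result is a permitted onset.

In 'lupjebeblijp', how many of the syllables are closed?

1

Nuclei (vowels): u, e, e, i → 4 syllables.
σ1/σ2 boundary: /pj/ is a licit onset in full, so it all attaches to the next syllable.
σ2/σ3 boundary: /b/ → onset of the next syllable (single consonants are always licit onsets).
σ3/σ4 boundary: /bl/ — entire cluster is a permitted onset → onset /bl/, coda ∅.
Result: lu.pje.be.blijp.
Classifying each syllable: /lu/ (open), /pje/ (open), /be/ (open), /blijp/ (closed).
Closed syllables: 1.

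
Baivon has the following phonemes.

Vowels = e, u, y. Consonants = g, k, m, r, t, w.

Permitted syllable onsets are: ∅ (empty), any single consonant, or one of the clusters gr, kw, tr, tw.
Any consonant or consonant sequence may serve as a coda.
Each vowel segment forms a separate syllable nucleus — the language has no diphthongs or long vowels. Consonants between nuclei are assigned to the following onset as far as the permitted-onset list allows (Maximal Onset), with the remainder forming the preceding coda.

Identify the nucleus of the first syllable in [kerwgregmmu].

The vowels are e, e, u — 3 nuclei, so 3 syllables.
The first nucleus (vowel 1 from the left) is /e/.

e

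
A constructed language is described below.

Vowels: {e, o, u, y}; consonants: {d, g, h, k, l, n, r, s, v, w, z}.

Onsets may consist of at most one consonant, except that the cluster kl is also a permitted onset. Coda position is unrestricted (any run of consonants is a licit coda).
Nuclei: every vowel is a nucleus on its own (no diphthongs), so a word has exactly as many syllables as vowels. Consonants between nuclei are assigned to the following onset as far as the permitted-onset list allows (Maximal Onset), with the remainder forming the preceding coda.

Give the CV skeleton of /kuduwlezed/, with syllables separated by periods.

The vowels are u, u, e, e — 4 nuclei, so 4 syllables.
/u…u/ gap (V1→V2): /d/ is a single consonant, so it becomes the next onset.
/u…e/ gap (V2→V3): /wl/ — longest licit onset from the right is /l/, leaving /w/ as coda.
/e…e/ gap (V3→V4): just /z/ — single C goes to the following onset.
Result: ku.duw.le.zed.
Mapping each syllable to C/V: /ku/ → CV, /duw/ → CVC, /le/ → CV, /zed/ → CVC.

CV.CVC.CV.CVC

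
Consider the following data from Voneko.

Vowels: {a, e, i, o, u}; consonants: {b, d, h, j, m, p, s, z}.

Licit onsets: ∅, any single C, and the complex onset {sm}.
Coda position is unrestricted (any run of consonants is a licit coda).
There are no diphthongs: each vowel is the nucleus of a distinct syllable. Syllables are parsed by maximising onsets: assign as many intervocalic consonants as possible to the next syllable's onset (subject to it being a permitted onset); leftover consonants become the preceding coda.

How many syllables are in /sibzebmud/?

The vowels are i, e, u — 3 nuclei, so 3 syllables.

3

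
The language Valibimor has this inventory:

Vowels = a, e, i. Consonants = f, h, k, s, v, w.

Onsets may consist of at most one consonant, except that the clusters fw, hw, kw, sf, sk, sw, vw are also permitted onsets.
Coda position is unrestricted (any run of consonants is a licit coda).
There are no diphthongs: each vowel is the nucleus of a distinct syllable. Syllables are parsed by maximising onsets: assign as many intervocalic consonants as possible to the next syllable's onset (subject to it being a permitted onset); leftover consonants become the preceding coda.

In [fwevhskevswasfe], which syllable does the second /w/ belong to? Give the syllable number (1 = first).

3

Vowels present: e, e, a, e; each is a nucleus, giving 4 syllables.
Between /e/ (V1) and /e/ (V2): /vhsk/ — longest licit onset from the right is /sk/, leaving /vh/ as coda.
Between /e/ (V2) and /a/ (V3): /vsw/ splits as /v/ + /sw/ (/sw/ is the longest suffix that is a licit onset).
Between /a/ (V3) and /e/ (V4): /sf/ is a licit onset in full, so it all attaches to the next syllable.
So the parse is fwevh.skev.swa.sfe.
The second /w/ is in the onset of syllable 3 (/swa/).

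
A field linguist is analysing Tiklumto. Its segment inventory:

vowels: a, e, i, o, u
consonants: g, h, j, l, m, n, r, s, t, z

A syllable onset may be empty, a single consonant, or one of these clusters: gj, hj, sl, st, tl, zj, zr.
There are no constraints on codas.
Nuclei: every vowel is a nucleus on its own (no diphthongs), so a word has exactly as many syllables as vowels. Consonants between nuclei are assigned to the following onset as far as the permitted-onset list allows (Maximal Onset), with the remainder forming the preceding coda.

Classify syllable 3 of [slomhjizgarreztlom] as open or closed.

Nuclei (vowels): o, i, a, e, o → 5 syllables.
σ1/σ2 boundary: /mhj/; trying suffixes from longest down, /hj/ is the first permitted one, so coda /m/ | onset /hj/.
σ2/σ3 boundary: /zg/ — longest licit onset from the right is /g/, leaving /z/ as coda.
σ3/σ4 boundary: /rr/ splits as /r/ + /r/ (/r/ is the longest suffix that is a licit onset).
σ4/σ5 boundary: cluster /ztl/ — the longest permitted-onset suffix is /tl/; onset = /tl/, preceding coda = /z/.
Result: slom.hjiz.gar.rez.tlom.
Syllable 3 is /gar/ with coda /r/, so it is closed.

closed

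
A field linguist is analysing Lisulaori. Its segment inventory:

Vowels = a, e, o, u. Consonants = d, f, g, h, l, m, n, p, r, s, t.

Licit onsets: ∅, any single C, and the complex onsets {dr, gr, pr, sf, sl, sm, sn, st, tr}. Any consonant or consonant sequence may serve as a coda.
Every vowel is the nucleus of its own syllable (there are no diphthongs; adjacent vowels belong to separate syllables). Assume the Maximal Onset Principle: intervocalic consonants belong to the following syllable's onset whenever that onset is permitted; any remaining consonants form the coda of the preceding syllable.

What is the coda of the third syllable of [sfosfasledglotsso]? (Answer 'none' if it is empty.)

dg

Vowels present: o, a, e, o, o; each is a nucleus, giving 5 syllables.
/o…a/ gap (V1→V2): cluster /sf/ — /sf/ is itself a permitted onset, so the whole cluster goes right; preceding coda = ∅.
/a…e/ gap (V2→V3): /sl/ is a licit onset in full, so it all attaches to the next syllable.
/e…o/ gap (V3→V4): cluster /dgl/ — the longest permitted-onset suffix is /l/; onset = /l/, preceding coda = /dg/.
/o…o/ gap (V4→V5): /tss/; trying suffixes from longest down, /s/ is the first permitted one, so coda /ts/ | onset /s/.
Syllabification: sfo.sfa.sledg.lots.so.
Syllable 3 is /sledg/: onset /sl/, nucleus /e/, coda /dg/.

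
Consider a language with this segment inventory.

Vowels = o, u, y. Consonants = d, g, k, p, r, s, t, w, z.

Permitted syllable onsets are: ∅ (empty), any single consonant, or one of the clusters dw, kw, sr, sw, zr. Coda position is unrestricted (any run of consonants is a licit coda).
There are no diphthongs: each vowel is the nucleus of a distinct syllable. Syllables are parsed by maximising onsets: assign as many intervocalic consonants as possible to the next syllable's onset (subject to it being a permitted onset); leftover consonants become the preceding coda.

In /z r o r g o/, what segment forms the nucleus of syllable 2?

The vowels are o, o — 2 nuclei, so 2 syllables.
The second nucleus (vowel 2 from the left) is /o/.

o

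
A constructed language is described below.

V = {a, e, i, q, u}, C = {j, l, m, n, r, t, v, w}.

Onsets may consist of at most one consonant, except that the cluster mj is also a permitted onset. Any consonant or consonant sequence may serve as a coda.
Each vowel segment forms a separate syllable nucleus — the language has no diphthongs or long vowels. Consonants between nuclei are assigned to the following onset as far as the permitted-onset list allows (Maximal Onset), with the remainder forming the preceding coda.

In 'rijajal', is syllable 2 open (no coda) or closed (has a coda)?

open

Nuclei (vowels): i, a, a → 3 syllables.
Between /i/ (V1) and /a/ (V2): just /j/ — single C goes to the following onset.
Between /a/ (V2) and /a/ (V3): /j/ → onset of the next syllable (single consonants are always licit onsets).
Result: ri.ja.jal.
Syllable 2 is /ja/; it ends in its nucleus with no coda, so it is open.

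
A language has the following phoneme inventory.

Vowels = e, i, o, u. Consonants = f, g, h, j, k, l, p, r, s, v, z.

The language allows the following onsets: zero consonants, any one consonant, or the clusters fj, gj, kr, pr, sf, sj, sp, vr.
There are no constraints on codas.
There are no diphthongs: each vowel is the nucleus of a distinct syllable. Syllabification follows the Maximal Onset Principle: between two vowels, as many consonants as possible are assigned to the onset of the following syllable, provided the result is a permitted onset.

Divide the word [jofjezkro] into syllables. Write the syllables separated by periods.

jo.fjez.kro

The vowels are o, e, o — 3 nuclei, so 3 syllables.
σ1/σ2 boundary: /fj/ is a licit onset in full, so it all attaches to the next syllable.
σ2/σ3 boundary: /zkr/ splits as /z/ + /kr/ (/kr/ is the longest suffix that is a licit onset).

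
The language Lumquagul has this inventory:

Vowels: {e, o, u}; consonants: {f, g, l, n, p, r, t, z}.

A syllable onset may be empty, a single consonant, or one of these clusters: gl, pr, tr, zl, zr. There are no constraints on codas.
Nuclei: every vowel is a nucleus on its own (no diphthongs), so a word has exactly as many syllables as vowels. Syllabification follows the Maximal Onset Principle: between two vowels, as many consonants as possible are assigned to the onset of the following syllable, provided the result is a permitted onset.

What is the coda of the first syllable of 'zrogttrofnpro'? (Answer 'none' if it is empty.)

Vowels present: o, o, o; each is a nucleus, giving 3 syllables.
V1 /o/ – V2 /o/: /gttr/; trying suffixes from longest down, /tr/ is the first permitted one, so coda /gt/ | onset /tr/.
V2 /o/ – V3 /o/: /fnpr/; trying suffixes from longest down, /pr/ is the first permitted one, so coda /fn/ | onset /pr/.
So the parse is zrogt.trofn.pro.
Syllable 1 is /zrogt/: onset /zr/, nucleus /o/, coda /gt/.

gt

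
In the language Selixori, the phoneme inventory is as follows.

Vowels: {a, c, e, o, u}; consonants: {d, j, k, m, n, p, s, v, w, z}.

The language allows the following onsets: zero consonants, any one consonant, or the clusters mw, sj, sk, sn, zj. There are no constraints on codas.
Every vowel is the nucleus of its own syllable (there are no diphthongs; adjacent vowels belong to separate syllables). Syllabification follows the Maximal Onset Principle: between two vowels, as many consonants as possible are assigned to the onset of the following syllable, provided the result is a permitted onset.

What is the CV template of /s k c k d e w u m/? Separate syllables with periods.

CCVC.CV.CVC

Nuclei (vowels): c, e, u → 3 syllables.
V1 /c/ – V2 /e/: /kd/ — longest licit onset from the right is /d/, leaving /k/ as coda.
V2 /e/ – V3 /u/: /w/ → onset of the next syllable (single consonants are always licit onsets).
Result: skck.de.wum.
Mapping each syllable to C/V: /skck/ → CCVC, /de/ → CV, /wum/ → CVC.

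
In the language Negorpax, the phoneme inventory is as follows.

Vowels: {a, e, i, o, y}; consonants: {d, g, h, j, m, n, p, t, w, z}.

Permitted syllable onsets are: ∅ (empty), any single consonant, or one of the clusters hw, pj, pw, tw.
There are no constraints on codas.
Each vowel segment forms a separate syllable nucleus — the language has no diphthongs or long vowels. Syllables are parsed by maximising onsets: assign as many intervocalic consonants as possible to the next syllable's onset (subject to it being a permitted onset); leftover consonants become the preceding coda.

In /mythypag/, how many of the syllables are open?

1

The vowels are y, y, a — 3 nuclei, so 3 syllables.
Between /y/ (V1) and /y/ (V2): cluster /th/ — the longest permitted-onset suffix is /h/; onset = /h/, preceding coda = /t/.
Between /y/ (V2) and /a/ (V3): /p/ is a single consonant, so it becomes the next onset.
Putting it together: myt.hy.pag.
Classifying each syllable: /myt/ (closed), /hy/ (open), /pag/ (closed).
Open syllables: 1.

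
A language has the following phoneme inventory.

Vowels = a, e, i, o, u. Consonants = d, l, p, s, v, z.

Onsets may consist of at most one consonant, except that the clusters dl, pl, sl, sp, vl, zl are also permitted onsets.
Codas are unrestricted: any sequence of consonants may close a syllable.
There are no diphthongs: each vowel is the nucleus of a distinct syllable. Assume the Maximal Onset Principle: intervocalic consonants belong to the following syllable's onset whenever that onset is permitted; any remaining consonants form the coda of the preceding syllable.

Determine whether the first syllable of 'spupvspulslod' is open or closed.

The vowels are u, u, o — 3 nuclei, so 3 syllables.
/u…u/ gap (V1→V2): cluster /pvsp/ — the longest permitted-onset suffix is /sp/; onset = /sp/, preceding coda = /pv/.
/u…o/ gap (V2→V3): /lsl/ — longest licit onset from the right is /sl/, leaving /l/ as coda.
So the parse is spupv.spul.slod.
Syllable 1 is /spupv/ with coda /pv/, so it is closed.

closed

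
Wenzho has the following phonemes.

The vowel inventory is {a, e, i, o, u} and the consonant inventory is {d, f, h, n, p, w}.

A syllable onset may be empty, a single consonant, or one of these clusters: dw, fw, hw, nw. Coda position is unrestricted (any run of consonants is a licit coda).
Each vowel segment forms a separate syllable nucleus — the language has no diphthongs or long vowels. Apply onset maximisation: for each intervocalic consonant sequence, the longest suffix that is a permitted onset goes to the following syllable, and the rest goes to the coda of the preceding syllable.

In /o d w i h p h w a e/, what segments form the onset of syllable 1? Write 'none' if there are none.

Vowels present: o, i, a, e; each is a nucleus, giving 4 syllables.
/o…i/ gap (V1→V2): cluster /dw/ — /dw/ is itself a permitted onset, so the whole cluster goes right; preceding coda = ∅.
/i…a/ gap (V2→V3): cluster /hphw/ — the longest permitted-onset suffix is /hw/; onset = /hw/, preceding coda = /hp/.
/a…e/ gap (V3→V4): nothing intervenes; syllable break is V.V.
Result: o.dwihp.hwa.e.
Syllable 1 is /o/: onset ∅, nucleus /o/, coda ∅.

none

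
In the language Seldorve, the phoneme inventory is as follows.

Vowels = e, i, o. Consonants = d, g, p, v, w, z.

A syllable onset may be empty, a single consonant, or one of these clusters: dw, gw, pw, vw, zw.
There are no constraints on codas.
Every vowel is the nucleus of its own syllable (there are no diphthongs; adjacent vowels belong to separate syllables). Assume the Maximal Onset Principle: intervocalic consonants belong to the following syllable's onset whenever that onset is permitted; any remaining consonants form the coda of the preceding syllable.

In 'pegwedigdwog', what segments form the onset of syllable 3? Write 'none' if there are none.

d

The vowels are e, e, i, o — 4 nuclei, so 4 syllables.
Between /e/ (V1) and /e/ (V2): /gw/ is a licit onset in full, so it all attaches to the next syllable.
Between /e/ (V2) and /i/ (V3): /d/ → onset of the next syllable (single consonants are always licit onsets).
Between /i/ (V3) and /o/ (V4): /gdw/ — longest licit onset from the right is /dw/, leaving /g/ as coda.
Result: pe.gwe.dig.dwog.
Syllable 3 is /dig/: onset /d/, nucleus /i/, coda /g/.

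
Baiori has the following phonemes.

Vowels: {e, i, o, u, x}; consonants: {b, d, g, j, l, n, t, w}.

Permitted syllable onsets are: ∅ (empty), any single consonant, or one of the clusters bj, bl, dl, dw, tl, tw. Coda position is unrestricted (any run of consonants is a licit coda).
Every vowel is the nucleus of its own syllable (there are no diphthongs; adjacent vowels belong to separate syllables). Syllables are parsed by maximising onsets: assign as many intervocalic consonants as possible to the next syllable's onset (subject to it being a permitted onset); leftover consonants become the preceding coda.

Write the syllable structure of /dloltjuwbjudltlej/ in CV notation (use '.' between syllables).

The vowels are o, u, u, e — 4 nuclei, so 4 syllables.
V1 /o/ – V2 /u/: cluster /ltj/ — the longest permitted-onset suffix is /j/; onset = /j/, preceding coda = /lt/.
V2 /u/ – V3 /u/: /wbj/ — longest licit onset from the right is /bj/, leaving /w/ as coda.
V3 /u/ – V4 /e/: /dltl/; trying suffixes from longest down, /tl/ is the first permitted one, so coda /dl/ | onset /tl/.
Result: dlolt.juw.bjudl.tlej.
Mapping each syllable to C/V: /dlolt/ → CCVCC, /juw/ → CVC, /bjudl/ → CCVCC, /tlej/ → CCVC.

CCVCC.CVC.CCVCC.CCVC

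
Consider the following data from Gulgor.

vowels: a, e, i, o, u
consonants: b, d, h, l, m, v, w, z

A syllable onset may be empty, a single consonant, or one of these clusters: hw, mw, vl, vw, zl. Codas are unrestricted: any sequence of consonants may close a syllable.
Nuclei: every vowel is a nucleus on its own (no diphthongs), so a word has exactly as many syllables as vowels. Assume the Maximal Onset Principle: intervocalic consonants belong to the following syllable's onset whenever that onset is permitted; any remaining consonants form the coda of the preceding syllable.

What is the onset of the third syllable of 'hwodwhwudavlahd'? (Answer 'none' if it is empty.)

d

Vowels present: o, u, a, a; each is a nucleus, giving 4 syllables.
V1 /o/ – V2 /u/: /dwhw/ splits as /dw/ + /hw/ (/hw/ is the longest suffix that is a licit onset).
V2 /u/ – V3 /a/: /d/ → onset of the next syllable (single consonants are always licit onsets).
V3 /a/ – V4 /a/: /vl/ — entire cluster is a permitted onset → onset /vl/, coda ∅.
Putting it together: hwodw.hwu.da.vlahd.
Syllable 3 is /da/: onset /d/, nucleus /a/, coda ∅.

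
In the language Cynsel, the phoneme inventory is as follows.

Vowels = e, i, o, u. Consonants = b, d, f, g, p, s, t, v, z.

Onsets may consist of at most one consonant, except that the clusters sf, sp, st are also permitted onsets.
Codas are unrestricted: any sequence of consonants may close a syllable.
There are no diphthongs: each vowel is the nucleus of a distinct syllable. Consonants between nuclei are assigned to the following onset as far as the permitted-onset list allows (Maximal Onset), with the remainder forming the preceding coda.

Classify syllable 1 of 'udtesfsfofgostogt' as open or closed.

Nuclei (vowels): u, e, o, o, o → 5 syllables.
σ1/σ2 boundary: /dt/ — longest licit onset from the right is /t/, leaving /d/ as coda.
σ2/σ3 boundary: cluster /sfsf/ — the longest permitted-onset suffix is /sf/; onset = /sf/, preceding coda = /sf/.
σ3/σ4 boundary: /fg/; trying suffixes from longest down, /g/ is the first permitted one, so coda /f/ | onset /g/.
σ4/σ5 boundary: /st/ is a licit onset in full, so it all attaches to the next syllable.
Syllabification: ud.tesf.sfof.go.stogt.
Syllable 1 is /ud/ with coda /d/, so it is closed.

closed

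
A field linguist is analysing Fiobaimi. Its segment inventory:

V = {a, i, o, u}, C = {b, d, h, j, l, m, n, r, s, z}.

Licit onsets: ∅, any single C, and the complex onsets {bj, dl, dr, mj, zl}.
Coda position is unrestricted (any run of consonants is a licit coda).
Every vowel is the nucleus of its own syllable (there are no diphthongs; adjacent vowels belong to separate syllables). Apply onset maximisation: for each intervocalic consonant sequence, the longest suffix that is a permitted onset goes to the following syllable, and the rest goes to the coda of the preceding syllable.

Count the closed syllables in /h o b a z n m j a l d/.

2

Vowels present: o, a, a; each is a nucleus, giving 3 syllables.
V1 /o/ – V2 /a/: /b/ is a single consonant, so it becomes the next onset.
V2 /a/ – V3 /a/: /znmj/ — longest licit onset from the right is /mj/, leaving /zn/ as coda.
So the parse is ho.bazn.mjald.
Classifying each syllable: /ho/ (open), /bazn/ (closed), /mjald/ (closed).
Closed syllables: 2.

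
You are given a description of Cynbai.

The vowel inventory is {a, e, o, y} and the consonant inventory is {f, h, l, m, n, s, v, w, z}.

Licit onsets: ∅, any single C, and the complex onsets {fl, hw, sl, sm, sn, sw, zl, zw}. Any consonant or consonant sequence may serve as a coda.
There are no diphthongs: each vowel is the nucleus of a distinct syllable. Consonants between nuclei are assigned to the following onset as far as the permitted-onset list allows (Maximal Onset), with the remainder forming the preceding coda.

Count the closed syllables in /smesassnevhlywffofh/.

The vowels are e, a, e, y, o — 5 nuclei, so 5 syllables.
/e…a/ gap (V1→V2): just /s/ — single C goes to the following onset.
/a…e/ gap (V2→V3): /ssn/ splits as /s/ + /sn/ (/sn/ is the longest suffix that is a licit onset).
/e…y/ gap (V3→V4): /vhl/ splits as /vh/ + /l/ (/l/ is the longest suffix that is a licit onset).
/y…o/ gap (V4→V5): /wff/ splits as /wf/ + /f/ (/f/ is the longest suffix that is a licit onset).
So the parse is sme.sas.snevh.lywf.fofh.
Classifying each syllable: /sme/ (open), /sas/ (closed), /snevh/ (closed), /lywf/ (closed), /fofh/ (closed).
Closed syllables: 4.

4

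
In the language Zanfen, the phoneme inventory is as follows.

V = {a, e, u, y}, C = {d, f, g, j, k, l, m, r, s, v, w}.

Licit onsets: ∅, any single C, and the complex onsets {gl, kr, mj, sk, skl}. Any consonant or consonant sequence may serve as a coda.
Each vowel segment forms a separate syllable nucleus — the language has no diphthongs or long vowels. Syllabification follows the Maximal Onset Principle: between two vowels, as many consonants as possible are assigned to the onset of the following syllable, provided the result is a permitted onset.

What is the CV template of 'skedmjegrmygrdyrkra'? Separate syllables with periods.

The vowels are e, e, y, y, a — 5 nuclei, so 5 syllables.
σ1/σ2 boundary: cluster /dmj/ — the longest permitted-onset suffix is /mj/; onset = /mj/, preceding coda = /d/.
σ2/σ3 boundary: cluster /grm/ — the longest permitted-onset suffix is /m/; onset = /m/, preceding coda = /gr/.
σ3/σ4 boundary: /grd/; trying suffixes from longest down, /d/ is the first permitted one, so coda /gr/ | onset /d/.
σ4/σ5 boundary: /rkr/ splits as /r/ + /kr/ (/kr/ is the longest suffix that is a licit onset).
Putting it together: sked.mjegr.mygr.dyr.kra.
Mapping each syllable to C/V: /sked/ → CCVC, /mjegr/ → CCVCC, /mygr/ → CVCC, /dyr/ → CVC, /kra/ → CCV.

CCVC.CCVCC.CVCC.CVC.CCV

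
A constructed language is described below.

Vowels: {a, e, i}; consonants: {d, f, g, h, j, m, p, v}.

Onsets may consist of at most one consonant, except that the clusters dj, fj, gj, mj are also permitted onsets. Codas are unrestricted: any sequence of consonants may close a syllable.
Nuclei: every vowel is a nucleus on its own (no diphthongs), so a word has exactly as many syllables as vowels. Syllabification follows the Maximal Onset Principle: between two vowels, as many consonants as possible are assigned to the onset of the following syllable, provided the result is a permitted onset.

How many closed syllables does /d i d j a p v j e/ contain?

Vowels present: i, a, e; each is a nucleus, giving 3 syllables.
σ1/σ2 boundary: /dj/ is a licit onset in full, so it all attaches to the next syllable.
σ2/σ3 boundary: /pvj/ splits as /pv/ + /j/ (/j/ is the longest suffix that is a licit onset).
Syllabification: di.djapv.je.
Classifying each syllable: /di/ (open), /djapv/ (closed), /je/ (open).
Closed syllables: 1.

1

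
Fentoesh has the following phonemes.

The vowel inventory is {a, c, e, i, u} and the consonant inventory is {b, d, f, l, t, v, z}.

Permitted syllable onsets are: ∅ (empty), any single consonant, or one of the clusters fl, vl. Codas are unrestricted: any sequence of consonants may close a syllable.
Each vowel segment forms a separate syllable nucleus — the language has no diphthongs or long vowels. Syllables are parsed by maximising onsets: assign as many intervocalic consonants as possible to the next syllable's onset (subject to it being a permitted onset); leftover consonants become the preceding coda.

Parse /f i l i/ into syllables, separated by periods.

fi.li

Vowels present: i, i; each is a nucleus, giving 2 syllables.
/i…i/ gap (V1→V2): just /l/ — single C goes to the following onset.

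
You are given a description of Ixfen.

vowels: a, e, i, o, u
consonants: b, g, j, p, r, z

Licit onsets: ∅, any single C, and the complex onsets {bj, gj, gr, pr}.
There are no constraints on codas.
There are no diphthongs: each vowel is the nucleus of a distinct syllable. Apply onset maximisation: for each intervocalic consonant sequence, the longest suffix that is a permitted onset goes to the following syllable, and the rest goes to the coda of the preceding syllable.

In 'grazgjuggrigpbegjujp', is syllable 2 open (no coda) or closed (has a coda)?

Vowels present: a, u, i, e, u; each is a nucleus, giving 5 syllables.
σ1/σ2 boundary: /zgj/; trying suffixes from longest down, /gj/ is the first permitted one, so coda /z/ | onset /gj/.
σ2/σ3 boundary: /ggr/; trying suffixes from longest down, /gr/ is the first permitted one, so coda /g/ | onset /gr/.
σ3/σ4 boundary: /gpb/ splits as /gp/ + /b/ (/b/ is the longest suffix that is a licit onset).
σ4/σ5 boundary: /gj/ — entire cluster is a permitted onset → onset /gj/, coda ∅.
Putting it together: graz.gjug.grigp.be.gjujp.
Syllable 2 is /gjug/ with coda /g/, so it is closed.

closed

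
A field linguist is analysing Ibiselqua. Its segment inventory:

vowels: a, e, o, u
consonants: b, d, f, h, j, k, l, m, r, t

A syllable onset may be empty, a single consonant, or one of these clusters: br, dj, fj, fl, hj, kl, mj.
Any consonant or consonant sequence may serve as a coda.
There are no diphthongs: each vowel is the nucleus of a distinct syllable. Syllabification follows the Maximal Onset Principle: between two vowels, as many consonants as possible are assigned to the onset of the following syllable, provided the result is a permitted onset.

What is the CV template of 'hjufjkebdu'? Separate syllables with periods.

CCVCC.CVC.CV

The vowels are u, e, u — 3 nuclei, so 3 syllables.
/u…e/ gap (V1→V2): /fjk/ splits as /fj/ + /k/ (/k/ is the longest suffix that is a licit onset).
/e…u/ gap (V2→V3): /bd/ — longest licit onset from the right is /d/, leaving /b/ as coda.
So the parse is hjufj.keb.du.
Mapping each syllable to C/V: /hjufj/ → CCVCC, /keb/ → CVC, /du/ → CV.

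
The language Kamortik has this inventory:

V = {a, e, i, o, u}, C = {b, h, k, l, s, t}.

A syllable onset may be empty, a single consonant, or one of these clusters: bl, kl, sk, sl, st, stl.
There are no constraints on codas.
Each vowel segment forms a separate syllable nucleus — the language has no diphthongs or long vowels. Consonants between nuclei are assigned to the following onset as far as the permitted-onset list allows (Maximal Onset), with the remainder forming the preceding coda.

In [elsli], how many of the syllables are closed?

1

Nuclei (vowels): e, i → 2 syllables.
/e…i/ gap (V1→V2): /lsl/; trying suffixes from longest down, /sl/ is the first permitted one, so coda /l/ | onset /sl/.
Syllabification: el.sli.
Classifying each syllable: /el/ (closed), /sli/ (open).
Closed syllables: 1.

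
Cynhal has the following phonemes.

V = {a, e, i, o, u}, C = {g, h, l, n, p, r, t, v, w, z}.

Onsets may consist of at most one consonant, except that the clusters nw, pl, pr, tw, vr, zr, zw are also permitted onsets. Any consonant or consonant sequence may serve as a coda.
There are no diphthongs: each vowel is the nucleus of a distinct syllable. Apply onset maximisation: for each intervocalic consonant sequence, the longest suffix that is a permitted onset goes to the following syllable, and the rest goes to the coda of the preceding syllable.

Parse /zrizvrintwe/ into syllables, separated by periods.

The vowels are i, i, e — 3 nuclei, so 3 syllables.
Between /i/ (V1) and /i/ (V2): /zvr/ splits as /z/ + /vr/ (/vr/ is the longest suffix that is a licit onset).
Between /i/ (V2) and /e/ (V3): /ntw/; trying suffixes from longest down, /tw/ is the first permitted one, so coda /n/ | onset /tw/.

zriz.vrin.twe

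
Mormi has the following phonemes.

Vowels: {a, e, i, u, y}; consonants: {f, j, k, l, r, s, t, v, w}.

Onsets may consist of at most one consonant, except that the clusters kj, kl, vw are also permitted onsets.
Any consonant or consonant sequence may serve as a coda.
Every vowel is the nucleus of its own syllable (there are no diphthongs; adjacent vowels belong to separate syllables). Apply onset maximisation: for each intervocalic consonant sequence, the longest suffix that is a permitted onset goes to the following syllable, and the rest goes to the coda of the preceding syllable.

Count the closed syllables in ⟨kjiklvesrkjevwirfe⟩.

3

The vowels are i, e, e, i, e — 5 nuclei, so 5 syllables.
Between /i/ (V1) and /e/ (V2): /klv/ splits as /kl/ + /v/ (/v/ is the longest suffix that is a licit onset).
Between /e/ (V2) and /e/ (V3): /srkj/ — longest licit onset from the right is /kj/, leaving /sr/ as coda.
Between /e/ (V3) and /i/ (V4): /vw/ — entire cluster is a permitted onset → onset /vw/, coda ∅.
Between /i/ (V4) and /e/ (V5): /rf/ — longest licit onset from the right is /f/, leaving /r/ as coda.
Syllabification: kjikl.vesr.kje.vwir.fe.
Classifying each syllable: /kjikl/ (closed), /vesr/ (closed), /kje/ (open), /vwir/ (closed), /fe/ (open).
Closed syllables: 3.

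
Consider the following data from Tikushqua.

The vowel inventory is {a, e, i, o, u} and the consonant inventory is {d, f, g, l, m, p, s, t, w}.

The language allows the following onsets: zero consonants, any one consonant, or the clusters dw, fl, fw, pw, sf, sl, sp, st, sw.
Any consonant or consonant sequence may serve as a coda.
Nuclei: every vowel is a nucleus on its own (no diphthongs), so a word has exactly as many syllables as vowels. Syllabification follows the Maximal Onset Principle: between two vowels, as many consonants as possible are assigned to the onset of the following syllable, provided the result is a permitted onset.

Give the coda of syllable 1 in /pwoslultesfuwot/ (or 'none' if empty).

Nuclei (vowels): o, u, e, u, o → 5 syllables.
V1 /o/ – V2 /u/: cluster /sl/ — /sl/ is itself a permitted onset, so the whole cluster goes right; preceding coda = ∅.
V2 /u/ – V3 /e/: /lt/ splits as /l/ + /t/ (/t/ is the longest suffix that is a licit onset).
V3 /e/ – V4 /u/: cluster /sf/ — /sf/ is itself a permitted onset, so the whole cluster goes right; preceding coda = ∅.
V4 /u/ – V5 /o/: /w/ is a single consonant, so it becomes the next onset.
Syllabification: pwo.slul.te.sfu.wot.
Syllable 1 is /pwo/: onset /pw/, nucleus /o/, coda ∅.

none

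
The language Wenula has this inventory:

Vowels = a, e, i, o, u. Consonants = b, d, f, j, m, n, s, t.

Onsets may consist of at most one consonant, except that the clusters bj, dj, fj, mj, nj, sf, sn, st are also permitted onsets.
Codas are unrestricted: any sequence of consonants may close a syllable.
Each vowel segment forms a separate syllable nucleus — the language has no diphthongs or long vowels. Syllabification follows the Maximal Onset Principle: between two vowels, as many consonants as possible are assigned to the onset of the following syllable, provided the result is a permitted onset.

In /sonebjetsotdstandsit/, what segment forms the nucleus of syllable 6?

The vowels are o, e, e, o, a, i — 6 nuclei, so 6 syllables.
The sixth nucleus (vowel 6 from the left) is /i/.

i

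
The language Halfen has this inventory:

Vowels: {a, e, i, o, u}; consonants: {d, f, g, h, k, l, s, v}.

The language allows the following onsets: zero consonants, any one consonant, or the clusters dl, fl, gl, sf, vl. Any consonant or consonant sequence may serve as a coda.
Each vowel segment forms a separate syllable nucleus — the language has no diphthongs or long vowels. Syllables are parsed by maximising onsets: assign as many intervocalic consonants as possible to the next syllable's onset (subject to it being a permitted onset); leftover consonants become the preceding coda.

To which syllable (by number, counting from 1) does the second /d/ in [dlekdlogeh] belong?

2

The vowels are e, o, e — 3 nuclei, so 3 syllables.
V1 /e/ – V2 /o/: /kdl/; trying suffixes from longest down, /dl/ is the first permitted one, so coda /k/ | onset /dl/.
V2 /o/ – V3 /e/: /g/ → onset of the next syllable (single consonants are always licit onsets).
So the parse is dlek.dlo.geh.
The second /d/ is in the onset of syllable 2 (/dlo/).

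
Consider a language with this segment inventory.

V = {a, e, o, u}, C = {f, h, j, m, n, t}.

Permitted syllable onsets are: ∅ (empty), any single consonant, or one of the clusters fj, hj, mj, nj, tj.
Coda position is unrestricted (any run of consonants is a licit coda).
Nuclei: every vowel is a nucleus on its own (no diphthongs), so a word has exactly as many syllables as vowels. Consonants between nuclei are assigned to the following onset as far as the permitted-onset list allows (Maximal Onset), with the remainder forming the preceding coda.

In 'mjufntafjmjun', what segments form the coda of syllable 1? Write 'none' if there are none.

fn

Vowels present: u, a, u; each is a nucleus, giving 3 syllables.
Between /u/ (V1) and /a/ (V2): cluster /fnt/ — the longest permitted-onset suffix is /t/; onset = /t/, preceding coda = /fn/.
Between /a/ (V2) and /u/ (V3): /fjmj/; trying suffixes from longest down, /mj/ is the first permitted one, so coda /fj/ | onset /mj/.
Putting it together: mjufn.tafj.mjun.
Syllable 1 is /mjufn/: onset /mj/, nucleus /u/, coda /fn/.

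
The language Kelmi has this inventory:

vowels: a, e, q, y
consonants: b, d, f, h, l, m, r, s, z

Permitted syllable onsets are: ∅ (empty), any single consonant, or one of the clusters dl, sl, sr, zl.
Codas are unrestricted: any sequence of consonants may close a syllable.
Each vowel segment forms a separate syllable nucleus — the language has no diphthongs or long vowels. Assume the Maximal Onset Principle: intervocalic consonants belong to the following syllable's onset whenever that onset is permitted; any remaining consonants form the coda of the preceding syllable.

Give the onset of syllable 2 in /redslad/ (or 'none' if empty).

sl

Vowels present: e, a; each is a nucleus, giving 2 syllables.
V1 /e/ – V2 /a/: /dsl/ — longest licit onset from the right is /sl/, leaving /d/ as coda.
So the parse is red.slad.
Syllable 2 is /slad/: onset /sl/, nucleus /a/, coda /d/.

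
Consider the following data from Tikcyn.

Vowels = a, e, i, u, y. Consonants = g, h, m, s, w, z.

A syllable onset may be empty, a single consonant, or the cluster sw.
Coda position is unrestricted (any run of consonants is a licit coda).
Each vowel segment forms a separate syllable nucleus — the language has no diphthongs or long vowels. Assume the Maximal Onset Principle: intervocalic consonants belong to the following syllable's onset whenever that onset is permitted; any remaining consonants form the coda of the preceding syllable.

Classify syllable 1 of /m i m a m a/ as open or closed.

Nuclei (vowels): i, a, a → 3 syllables.
σ1/σ2 boundary: /m/ → onset of the next syllable (single consonants are always licit onsets).
σ2/σ3 boundary: /m/ → onset of the next syllable (single consonants are always licit onsets).
Result: mi.ma.ma.
Syllable 1 is /mi/; it ends in its nucleus with no coda, so it is open.

open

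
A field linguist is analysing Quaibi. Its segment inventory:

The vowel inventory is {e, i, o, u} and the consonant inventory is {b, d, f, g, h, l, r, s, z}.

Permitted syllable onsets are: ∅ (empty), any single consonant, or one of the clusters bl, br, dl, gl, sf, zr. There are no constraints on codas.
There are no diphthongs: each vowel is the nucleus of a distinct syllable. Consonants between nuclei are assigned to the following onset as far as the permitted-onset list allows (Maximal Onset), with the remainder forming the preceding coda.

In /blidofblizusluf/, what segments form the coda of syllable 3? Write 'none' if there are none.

none

Vowels present: i, o, i, u, u; each is a nucleus, giving 5 syllables.
V1 /i/ – V2 /o/: /d/ → onset of the next syllable (single consonants are always licit onsets).
V2 /o/ – V3 /i/: /fbl/; trying suffixes from longest down, /bl/ is the first permitted one, so coda /f/ | onset /bl/.
V3 /i/ – V4 /u/: just /z/ — single C goes to the following onset.
V4 /u/ – V5 /u/: /sl/ — longest licit onset from the right is /l/, leaving /s/ as coda.
Result: bli.dof.bli.zus.luf.
Syllable 3 is /bli/: onset /bl/, nucleus /i/, coda ∅.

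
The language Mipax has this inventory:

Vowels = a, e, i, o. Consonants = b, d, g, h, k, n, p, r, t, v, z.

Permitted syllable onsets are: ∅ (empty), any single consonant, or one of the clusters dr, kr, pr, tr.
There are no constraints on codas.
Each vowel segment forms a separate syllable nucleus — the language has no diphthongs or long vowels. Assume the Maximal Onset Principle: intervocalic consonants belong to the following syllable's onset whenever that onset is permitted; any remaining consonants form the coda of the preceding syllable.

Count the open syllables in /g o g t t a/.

Nuclei (vowels): o, a → 2 syllables.
Between /o/ (V1) and /a/ (V2): /gtt/ — longest licit onset from the right is /t/, leaving /gt/ as coda.
Result: gogt.ta.
Classifying each syllable: /gogt/ (closed), /ta/ (open).
Open syllables: 1.

1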